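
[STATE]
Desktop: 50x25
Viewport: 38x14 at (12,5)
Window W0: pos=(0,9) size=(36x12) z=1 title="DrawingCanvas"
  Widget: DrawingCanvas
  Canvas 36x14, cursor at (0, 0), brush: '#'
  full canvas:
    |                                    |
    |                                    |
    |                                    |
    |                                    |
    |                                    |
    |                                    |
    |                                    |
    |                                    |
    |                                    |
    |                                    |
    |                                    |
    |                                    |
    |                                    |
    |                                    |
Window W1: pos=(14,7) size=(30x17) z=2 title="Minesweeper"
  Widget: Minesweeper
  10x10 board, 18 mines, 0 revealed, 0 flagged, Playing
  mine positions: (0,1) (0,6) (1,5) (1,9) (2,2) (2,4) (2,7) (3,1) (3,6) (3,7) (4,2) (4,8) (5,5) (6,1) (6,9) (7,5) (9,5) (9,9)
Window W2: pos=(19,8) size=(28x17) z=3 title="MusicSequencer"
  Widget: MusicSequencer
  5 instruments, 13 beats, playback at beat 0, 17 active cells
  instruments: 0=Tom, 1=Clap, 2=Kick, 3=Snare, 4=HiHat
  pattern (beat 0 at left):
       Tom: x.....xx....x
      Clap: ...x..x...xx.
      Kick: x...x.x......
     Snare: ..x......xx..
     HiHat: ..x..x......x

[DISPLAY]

                                      
                                      
  ┏━━━━━━━━━━━━━━━━━━━━━━━━━━━━┓      
  ┃ Min┏━━━━━━━━━━━━━━━━━━━━━━━━━━┓   
━━┠────┃ MusicSequencer           ┃   
va┃■■■■┠──────────────────────────┨   
──┃■■■■┃      ▼123456789012       ┃   
  ┃■■■■┃   Tom█·····██····█       ┃   
  ┃■■■■┃  Clap···█··█···██·       ┃   
  ┃■■■■┃  Kick█···█·█······       ┃   
  ┃■■■■┃ Snare··█······██··       ┃   
  ┃■■■■┃ HiHat··█··█······█       ┃   
  ┃■■■■┃                          ┃   
  ┃■■■■┃                          ┃   


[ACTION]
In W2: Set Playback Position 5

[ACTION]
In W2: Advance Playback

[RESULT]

                                      
                                      
  ┏━━━━━━━━━━━━━━━━━━━━━━━━━━━━┓      
  ┃ Min┏━━━━━━━━━━━━━━━━━━━━━━━━━━┓   
━━┠────┃ MusicSequencer           ┃   
va┃■■■■┠──────────────────────────┨   
──┃■■■■┃      012345▼789012       ┃   
  ┃■■■■┃   Tom█·····██····█       ┃   
  ┃■■■■┃  Clap···█··█···██·       ┃   
  ┃■■■■┃  Kick█···█·█······       ┃   
  ┃■■■■┃ Snare··█······██··       ┃   
  ┃■■■■┃ HiHat··█··█······█       ┃   
  ┃■■■■┃                          ┃   
  ┃■■■■┃                          ┃   


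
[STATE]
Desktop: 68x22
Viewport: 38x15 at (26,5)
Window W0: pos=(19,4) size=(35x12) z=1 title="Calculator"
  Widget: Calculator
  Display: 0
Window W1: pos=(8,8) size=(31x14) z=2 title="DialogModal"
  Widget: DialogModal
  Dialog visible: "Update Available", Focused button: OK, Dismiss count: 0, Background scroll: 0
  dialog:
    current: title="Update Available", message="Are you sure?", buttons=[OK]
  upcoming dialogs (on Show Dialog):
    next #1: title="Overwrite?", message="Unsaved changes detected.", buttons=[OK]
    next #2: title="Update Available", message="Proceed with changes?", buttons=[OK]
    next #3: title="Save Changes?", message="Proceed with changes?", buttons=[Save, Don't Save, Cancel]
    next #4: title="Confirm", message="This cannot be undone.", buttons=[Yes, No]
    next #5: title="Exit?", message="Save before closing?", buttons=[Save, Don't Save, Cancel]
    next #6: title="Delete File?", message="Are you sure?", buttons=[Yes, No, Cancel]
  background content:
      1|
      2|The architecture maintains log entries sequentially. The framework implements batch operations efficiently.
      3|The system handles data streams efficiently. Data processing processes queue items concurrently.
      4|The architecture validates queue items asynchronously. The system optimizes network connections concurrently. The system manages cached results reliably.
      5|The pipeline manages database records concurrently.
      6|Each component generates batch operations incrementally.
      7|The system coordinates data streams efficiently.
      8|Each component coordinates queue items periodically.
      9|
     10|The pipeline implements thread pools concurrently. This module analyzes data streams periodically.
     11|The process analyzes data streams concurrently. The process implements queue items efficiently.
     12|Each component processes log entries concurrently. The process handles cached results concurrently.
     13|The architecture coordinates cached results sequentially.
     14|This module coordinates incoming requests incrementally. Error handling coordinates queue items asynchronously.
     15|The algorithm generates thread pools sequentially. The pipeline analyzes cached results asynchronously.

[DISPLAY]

lator                      ┃          
───────────────────────────┨          
                          0┃          
━━━━━━━━━━━━┓              ┃          
            ┃              ┃          
────────────┨              ┃          
            ┃              ┃          
maintains lo┃              ┃          
──────┐strea┃              ┃          
lable │es qu┃              ┃          
re?   │abase┃━━━━━━━━━━━━━━┛          
      │ batc┃                         
──────┘ata s┃                         
ordinates qu┃                         
            ┃                         


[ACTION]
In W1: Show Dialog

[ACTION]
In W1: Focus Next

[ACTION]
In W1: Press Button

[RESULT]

lator                      ┃          
───────────────────────────┨          
                          0┃          
━━━━━━━━━━━━┓              ┃          
            ┃              ┃          
────────────┨              ┃          
            ┃              ┃          
maintains lo┃              ┃          
s data strea┃              ┃          
validates qu┃              ┃          
ges database┃━━━━━━━━━━━━━━┛          
nerates batc┃                         
nates data s┃                         
ordinates qu┃                         
            ┃                         


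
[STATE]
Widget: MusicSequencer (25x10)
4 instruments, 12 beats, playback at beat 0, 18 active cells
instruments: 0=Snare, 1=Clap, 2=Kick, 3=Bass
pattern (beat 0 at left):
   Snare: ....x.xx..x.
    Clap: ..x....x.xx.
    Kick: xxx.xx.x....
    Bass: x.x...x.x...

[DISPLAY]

      ▼12345678901       
 Snare····█·██··█·       
  Clap··█····█·██·       
  Kick███·██·█····       
  Bass█·█···█·█···       
                         
                         
                         
                         
                         


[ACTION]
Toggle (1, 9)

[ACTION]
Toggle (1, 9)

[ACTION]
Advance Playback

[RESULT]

      0▼2345678901       
 Snare····█·██··█·       
  Clap··█····█·██·       
  Kick███·██·█····       
  Bass█·█···█·█···       
                         
                         
                         
                         
                         


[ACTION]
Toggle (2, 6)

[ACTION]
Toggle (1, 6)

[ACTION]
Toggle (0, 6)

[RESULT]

      0▼2345678901       
 Snare····█··█··█·       
  Clap··█···██·██·       
  Kick███·████····       
  Bass█·█···█·█···       
                         
                         
                         
                         
                         


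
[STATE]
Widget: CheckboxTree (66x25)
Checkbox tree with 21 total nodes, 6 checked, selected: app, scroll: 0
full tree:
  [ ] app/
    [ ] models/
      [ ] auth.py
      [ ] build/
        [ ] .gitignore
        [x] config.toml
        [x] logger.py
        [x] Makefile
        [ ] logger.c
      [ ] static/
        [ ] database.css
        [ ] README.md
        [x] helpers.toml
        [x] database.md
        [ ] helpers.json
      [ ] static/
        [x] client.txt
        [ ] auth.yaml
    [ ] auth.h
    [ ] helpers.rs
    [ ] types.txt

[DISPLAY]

>[-] app/                                                         
   [-] models/                                                    
     [ ] auth.py                                                  
     [-] build/                                                   
       [ ] .gitignore                                             
       [x] config.toml                                            
       [x] logger.py                                              
       [x] Makefile                                               
       [ ] logger.c                                               
     [-] static/                                                  
       [ ] database.css                                           
       [ ] README.md                                              
       [x] helpers.toml                                           
       [x] database.md                                            
       [ ] helpers.json                                           
     [-] static/                                                  
       [x] client.txt                                             
       [ ] auth.yaml                                              
   [ ] auth.h                                                     
   [ ] helpers.rs                                                 
   [ ] types.txt                                                  
                                                                  
                                                                  
                                                                  
                                                                  


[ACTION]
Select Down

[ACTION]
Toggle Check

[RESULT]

 [-] app/                                                         
>  [x] models/                                                    
     [x] auth.py                                                  
     [x] build/                                                   
       [x] .gitignore                                             
       [x] config.toml                                            
       [x] logger.py                                              
       [x] Makefile                                               
       [x] logger.c                                               
     [x] static/                                                  
       [x] database.css                                           
       [x] README.md                                              
       [x] helpers.toml                                           
       [x] database.md                                            
       [x] helpers.json                                           
     [x] static/                                                  
       [x] client.txt                                             
       [x] auth.yaml                                              
   [ ] auth.h                                                     
   [ ] helpers.rs                                                 
   [ ] types.txt                                                  
                                                                  
                                                                  
                                                                  
                                                                  


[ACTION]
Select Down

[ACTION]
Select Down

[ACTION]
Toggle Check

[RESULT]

 [-] app/                                                         
   [-] models/                                                    
     [x] auth.py                                                  
>    [ ] build/                                                   
       [ ] .gitignore                                             
       [ ] config.toml                                            
       [ ] logger.py                                              
       [ ] Makefile                                               
       [ ] logger.c                                               
     [x] static/                                                  
       [x] database.css                                           
       [x] README.md                                              
       [x] helpers.toml                                           
       [x] database.md                                            
       [x] helpers.json                                           
     [x] static/                                                  
       [x] client.txt                                             
       [x] auth.yaml                                              
   [ ] auth.h                                                     
   [ ] helpers.rs                                                 
   [ ] types.txt                                                  
                                                                  
                                                                  
                                                                  
                                                                  


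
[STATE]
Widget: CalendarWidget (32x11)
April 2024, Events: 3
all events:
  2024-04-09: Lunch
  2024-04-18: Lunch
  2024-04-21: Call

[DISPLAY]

           April 2024           
Mo Tu We Th Fr Sa Su            
 1  2  3  4  5  6  7            
 8  9* 10 11 12 13 14           
15 16 17 18* 19 20 21*          
22 23 24 25 26 27 28            
29 30                           
                                
                                
                                
                                


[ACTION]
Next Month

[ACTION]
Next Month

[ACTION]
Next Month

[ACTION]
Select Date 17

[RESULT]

           July 2024            
Mo Tu We Th Fr Sa Su            
 1  2  3  4  5  6  7            
 8  9 10 11 12 13 14            
15 16 [17] 18 19 20 21          
22 23 24 25 26 27 28            
29 30 31                        
                                
                                
                                
                                


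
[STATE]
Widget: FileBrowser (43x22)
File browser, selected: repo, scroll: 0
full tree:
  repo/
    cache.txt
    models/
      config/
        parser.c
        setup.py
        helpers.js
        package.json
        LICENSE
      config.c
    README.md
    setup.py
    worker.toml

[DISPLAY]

> [-] repo/                                
    cache.txt                              
    [+] models/                            
    README.md                              
    setup.py                               
    worker.toml                            
                                           
                                           
                                           
                                           
                                           
                                           
                                           
                                           
                                           
                                           
                                           
                                           
                                           
                                           
                                           
                                           


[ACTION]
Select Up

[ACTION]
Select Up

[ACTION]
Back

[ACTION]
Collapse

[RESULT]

> [+] repo/                                
                                           
                                           
                                           
                                           
                                           
                                           
                                           
                                           
                                           
                                           
                                           
                                           
                                           
                                           
                                           
                                           
                                           
                                           
                                           
                                           
                                           


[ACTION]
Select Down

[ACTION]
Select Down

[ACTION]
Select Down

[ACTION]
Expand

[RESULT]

> [-] repo/                                
    cache.txt                              
    [+] models/                            
    README.md                              
    setup.py                               
    worker.toml                            
                                           
                                           
                                           
                                           
                                           
                                           
                                           
                                           
                                           
                                           
                                           
                                           
                                           
                                           
                                           
                                           


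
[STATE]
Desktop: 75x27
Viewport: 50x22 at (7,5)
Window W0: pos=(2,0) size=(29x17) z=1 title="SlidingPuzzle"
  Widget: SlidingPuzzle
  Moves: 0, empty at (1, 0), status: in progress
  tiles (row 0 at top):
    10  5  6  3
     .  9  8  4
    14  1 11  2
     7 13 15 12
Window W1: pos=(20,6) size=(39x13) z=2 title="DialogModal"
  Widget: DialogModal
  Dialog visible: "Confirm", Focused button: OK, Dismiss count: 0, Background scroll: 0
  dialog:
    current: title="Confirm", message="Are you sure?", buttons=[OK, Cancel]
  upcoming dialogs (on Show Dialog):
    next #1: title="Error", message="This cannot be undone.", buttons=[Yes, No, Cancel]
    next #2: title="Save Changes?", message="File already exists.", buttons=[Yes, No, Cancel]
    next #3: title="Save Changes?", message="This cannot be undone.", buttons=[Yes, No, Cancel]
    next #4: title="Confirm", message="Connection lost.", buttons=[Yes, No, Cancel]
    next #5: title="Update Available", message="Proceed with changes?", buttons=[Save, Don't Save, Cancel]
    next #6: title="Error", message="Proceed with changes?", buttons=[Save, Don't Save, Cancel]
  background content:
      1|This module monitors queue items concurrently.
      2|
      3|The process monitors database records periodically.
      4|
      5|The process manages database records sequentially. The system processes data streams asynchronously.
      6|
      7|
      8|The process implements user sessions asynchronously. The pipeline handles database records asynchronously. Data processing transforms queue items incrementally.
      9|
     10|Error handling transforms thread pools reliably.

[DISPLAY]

─┼────┼────┼────┤      ┃                          
 │  9 │  8 │ ┏━━━━━━━━━━━━━━━━━━━━━━━━━━━━━━━━━━━━
─┼────┼────┼─┃ DialogModal                        
 │  1 │ 11 │ ┠────────────────────────────────────
─┼────┼────┼─┃This module monitors queue items con
 │ 13 │ 15 │ ┃                                    
─┴────┴────┴─┃The proces┌───────────────┐se record
s: 0         ┃          │    Confirm    │         
             ┃The proces│ Are you sure? │e records
             ┃          │ [OK]  Cancel  │         
             ┃          └───────────────┘         
━━━━━━━━━━━━━┃The process implements user sessions
             ┃                                    
             ┗━━━━━━━━━━━━━━━━━━━━━━━━━━━━━━━━━━━━
                                                  
                                                  
                                                  
                                                  
                                                  
                                                  
                                                  
                                                  


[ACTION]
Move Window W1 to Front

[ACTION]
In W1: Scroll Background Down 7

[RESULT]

─┼────┼────┼────┤      ┃                          
 │  9 │  8 │ ┏━━━━━━━━━━━━━━━━━━━━━━━━━━━━━━━━━━━━
─┼────┼────┼─┃ DialogModal                        
 │  1 │ 11 │ ┠────────────────────────────────────
─┼────┼────┼─┃The process implements user sessions
 │ 13 │ 15 │ ┃                                    
─┴────┴────┴─┃Error hand┌───────────────┐hread poo
s: 0         ┃          │    Confirm    │         
             ┃          │ Are you sure? │         
             ┃          │ [OK]  Cancel  │         
             ┃          └───────────────┘         
━━━━━━━━━━━━━┃                                    
             ┃                                    
             ┗━━━━━━━━━━━━━━━━━━━━━━━━━━━━━━━━━━━━
                                                  
                                                  
                                                  
                                                  
                                                  
                                                  
                                                  
                                                  


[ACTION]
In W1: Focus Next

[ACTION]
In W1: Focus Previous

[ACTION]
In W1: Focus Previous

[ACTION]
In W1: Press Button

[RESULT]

─┼────┼────┼────┤      ┃                          
 │  9 │  8 │ ┏━━━━━━━━━━━━━━━━━━━━━━━━━━━━━━━━━━━━
─┼────┼────┼─┃ DialogModal                        
 │  1 │ 11 │ ┠────────────────────────────────────
─┼────┼────┼─┃The process implements user sessions
 │ 13 │ 15 │ ┃                                    
─┴────┴────┴─┃Error handling transforms thread poo
s: 0         ┃                                    
             ┃                                    
             ┃                                    
             ┃                                    
━━━━━━━━━━━━━┃                                    
             ┃                                    
             ┗━━━━━━━━━━━━━━━━━━━━━━━━━━━━━━━━━━━━
                                                  
                                                  
                                                  
                                                  
                                                  
                                                  
                                                  
                                                  


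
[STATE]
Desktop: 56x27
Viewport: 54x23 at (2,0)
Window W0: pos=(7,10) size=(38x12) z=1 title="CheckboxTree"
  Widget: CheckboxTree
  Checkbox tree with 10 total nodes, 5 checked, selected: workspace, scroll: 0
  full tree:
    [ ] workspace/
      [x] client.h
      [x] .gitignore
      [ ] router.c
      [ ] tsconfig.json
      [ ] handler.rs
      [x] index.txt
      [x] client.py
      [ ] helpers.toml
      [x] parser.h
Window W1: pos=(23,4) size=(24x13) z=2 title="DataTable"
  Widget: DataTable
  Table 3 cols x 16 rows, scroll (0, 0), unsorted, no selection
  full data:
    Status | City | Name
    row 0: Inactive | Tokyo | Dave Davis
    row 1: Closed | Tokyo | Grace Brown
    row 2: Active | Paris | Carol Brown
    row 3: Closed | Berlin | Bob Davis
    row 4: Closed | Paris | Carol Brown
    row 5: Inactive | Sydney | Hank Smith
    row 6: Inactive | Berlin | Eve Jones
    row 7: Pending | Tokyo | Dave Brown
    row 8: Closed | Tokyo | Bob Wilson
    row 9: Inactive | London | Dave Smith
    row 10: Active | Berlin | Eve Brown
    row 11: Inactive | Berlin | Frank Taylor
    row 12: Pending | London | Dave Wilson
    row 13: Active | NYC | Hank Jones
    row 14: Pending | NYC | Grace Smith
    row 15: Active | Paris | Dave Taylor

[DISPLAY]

                                                      
                                                      
                                                      
                                                      
                     ┏━━━━━━━━━━━━━━━━━━━━━━┓         
                     ┃ DataTable            ┃         
                     ┠──────────────────────┨         
                     ┃Status  │City  │Name  ┃         
                     ┃────────┼──────┼──────┃         
                     ┃Inactive│Tokyo │Dave D┃         
     ┏━━━━━━━━━━━━━━━┃Closed  │Tokyo │Grace ┃         
     ┃ CheckboxTree  ┃Active  │Paris │Carol ┃         
     ┠───────────────┃Closed  │Berlin│Bob Da┃         
     ┃>[-] workspace/┃Closed  │Paris │Carol ┃         
     ┃   [x] client.h┃Inactive│Sydney│Hank S┃         
     ┃   [x] .gitigno┃Inactive│Berlin│Eve Jo┃         
     ┃   [ ] router.c┗━━━━━━━━━━━━━━━━━━━━━━┛         
     ┃   [ ] tsconfig.json                ┃           
     ┃   [ ] handler.rs                   ┃           
     ┃   [x] index.txt                    ┃           
     ┃   [x] client.py                    ┃           
     ┗━━━━━━━━━━━━━━━━━━━━━━━━━━━━━━━━━━━━┛           
                                                      


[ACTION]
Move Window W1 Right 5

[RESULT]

                                                      
                                                      
                                                      
                                                      
                          ┏━━━━━━━━━━━━━━━━━━━━━━┓    
                          ┃ DataTable            ┃    
                          ┠──────────────────────┨    
                          ┃Status  │City  │Name  ┃    
                          ┃────────┼──────┼──────┃    
                          ┃Inactive│Tokyo │Dave D┃    
     ┏━━━━━━━━━━━━━━━━━━━━┃Closed  │Tokyo │Grace ┃    
     ┃ CheckboxTree       ┃Active  │Paris │Carol ┃    
     ┠────────────────────┃Closed  │Berlin│Bob Da┃    
     ┃>[-] workspace/     ┃Closed  │Paris │Carol ┃    
     ┃   [x] client.h     ┃Inactive│Sydney│Hank S┃    
     ┃   [x] .gitignore   ┃Inactive│Berlin│Eve Jo┃    
     ┃   [ ] router.c     ┗━━━━━━━━━━━━━━━━━━━━━━┛    
     ┃   [ ] tsconfig.json                ┃           
     ┃   [ ] handler.rs                   ┃           
     ┃   [x] index.txt                    ┃           
     ┃   [x] client.py                    ┃           
     ┗━━━━━━━━━━━━━━━━━━━━━━━━━━━━━━━━━━━━┛           
                                                      


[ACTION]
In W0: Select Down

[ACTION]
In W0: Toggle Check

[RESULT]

                                                      
                                                      
                                                      
                                                      
                          ┏━━━━━━━━━━━━━━━━━━━━━━┓    
                          ┃ DataTable            ┃    
                          ┠──────────────────────┨    
                          ┃Status  │City  │Name  ┃    
                          ┃────────┼──────┼──────┃    
                          ┃Inactive│Tokyo │Dave D┃    
     ┏━━━━━━━━━━━━━━━━━━━━┃Closed  │Tokyo │Grace ┃    
     ┃ CheckboxTree       ┃Active  │Paris │Carol ┃    
     ┠────────────────────┃Closed  │Berlin│Bob Da┃    
     ┃ [-] workspace/     ┃Closed  │Paris │Carol ┃    
     ┃>  [ ] client.h     ┃Inactive│Sydney│Hank S┃    
     ┃   [x] .gitignore   ┃Inactive│Berlin│Eve Jo┃    
     ┃   [ ] router.c     ┗━━━━━━━━━━━━━━━━━━━━━━┛    
     ┃   [ ] tsconfig.json                ┃           
     ┃   [ ] handler.rs                   ┃           
     ┃   [x] index.txt                    ┃           
     ┃   [x] client.py                    ┃           
     ┗━━━━━━━━━━━━━━━━━━━━━━━━━━━━━━━━━━━━┛           
                                                      


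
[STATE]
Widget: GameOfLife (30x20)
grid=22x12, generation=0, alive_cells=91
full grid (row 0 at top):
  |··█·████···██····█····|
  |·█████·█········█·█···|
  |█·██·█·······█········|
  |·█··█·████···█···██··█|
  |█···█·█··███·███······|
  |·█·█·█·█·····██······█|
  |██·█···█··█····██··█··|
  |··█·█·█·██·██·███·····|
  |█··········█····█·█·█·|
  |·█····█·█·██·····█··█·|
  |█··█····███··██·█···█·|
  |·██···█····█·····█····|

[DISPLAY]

Gen: 0                        
··█·████···██····█····        
·█████·█········█·█···        
█·██·█·······█········        
·█··█·████···█···██··█        
█···█·█··███·███······        
·█·█·█·█·····██······█        
██·█···█··█····██··█··        
··█·█·█·██·██·███·····        
█··········█····█·█·█·        
·█····█·█·██·····█··█·        
█··█····███··██·█···█·        
·██···█····█·····█····        
                              
                              
                              
                              
                              
                              
                              


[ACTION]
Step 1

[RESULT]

Gen: 1                        
·██····█·········█····        
·······█····█····█····        
█·················█···        
███·█·████···█········        
█████····██····█······        
·█·█·█·███·███··█·····        
██·█·█·█·████···█·····        
█·██···███·██·█····█··        
·█···█··█·······█··█··        
██·····██··██··███··██        
█·······█···█···██····        
·██······██···········        
                              
                              
                              
                              
                              
                              
                              


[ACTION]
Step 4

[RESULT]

Gen: 5                        
·······█··············        
······██··············        
······██··············        
····███···██████······        
····███····██████·····        
····█·█····█·····█····        
·····█·········█······        
··········███···█·█···        
·█····█····██·····██··        
█·█···██·█··██········        
··█···█····███········        
·█·····█·██···········        
                              
                              
                              
                              
                              
                              
                              


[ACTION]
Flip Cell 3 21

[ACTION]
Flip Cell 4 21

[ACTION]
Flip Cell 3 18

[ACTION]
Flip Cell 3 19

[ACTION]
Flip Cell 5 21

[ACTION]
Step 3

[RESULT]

Gen: 8                        
······················        
···········█·█········        
······················        
····█······█·█████····        
···█··█······█·███····        
···█··█····███····█···        
····█·······██···██···        
·····██····██···██····        
·····█·█···········█··        
····██··███·······█···        
·····█████············        
······█···██··········        
                              
                              
                              
                              
                              
                              
                              


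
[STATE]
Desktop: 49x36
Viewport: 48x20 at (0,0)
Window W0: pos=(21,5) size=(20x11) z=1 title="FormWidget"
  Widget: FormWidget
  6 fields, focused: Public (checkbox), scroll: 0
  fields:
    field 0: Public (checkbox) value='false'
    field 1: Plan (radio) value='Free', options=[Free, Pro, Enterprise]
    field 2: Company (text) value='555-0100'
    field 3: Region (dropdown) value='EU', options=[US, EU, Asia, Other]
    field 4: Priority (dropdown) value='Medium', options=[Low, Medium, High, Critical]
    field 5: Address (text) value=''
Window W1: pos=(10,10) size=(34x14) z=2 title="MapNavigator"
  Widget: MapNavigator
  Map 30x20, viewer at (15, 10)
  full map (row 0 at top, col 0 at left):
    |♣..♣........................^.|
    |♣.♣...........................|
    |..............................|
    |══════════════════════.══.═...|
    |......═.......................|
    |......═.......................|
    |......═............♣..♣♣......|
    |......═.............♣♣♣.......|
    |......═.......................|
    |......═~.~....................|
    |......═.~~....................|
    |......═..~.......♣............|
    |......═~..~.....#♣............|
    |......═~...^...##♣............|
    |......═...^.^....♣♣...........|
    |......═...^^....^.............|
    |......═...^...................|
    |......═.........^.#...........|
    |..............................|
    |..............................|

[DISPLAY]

                                                
                                                
                                                
                                                
                                                
                     ┏━━━━━━━━━━━━━━━━━━┓       
                     ┃ FormWidget       ┃       
                     ┠──────────────────┨       
                     ┃> Public:     [ ] ┃       
                     ┃  Plan:       (●) ┃       
          ┏━━━━━━━━━━━━━━━━━━━━━━━━━━━━━━━━┓    
          ┃ MapNavigator                   ┃    
          ┠────────────────────────────────┨    
          ┃ ......═....................... ┃    
          ┃ ......═............♣..♣♣...... ┃    
          ┃ ......═.............♣♣♣....... ┃    
          ┃ ......═....................... ┃    
          ┃ ......═~.~.................... ┃    
          ┃ ......═.~~.....@.............. ┃    
          ┃ ......═..~.......♣............ ┃    


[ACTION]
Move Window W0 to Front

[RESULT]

                                                
                                                
                                                
                                                
                                                
                     ┏━━━━━━━━━━━━━━━━━━┓       
                     ┃ FormWidget       ┃       
                     ┠──────────────────┨       
                     ┃> Public:     [ ] ┃       
                     ┃  Plan:       (●) ┃       
          ┏━━━━━━━━━━┃  Company:    [55]┃━━┓    
          ┃ MapNaviga┃  Region:     [E▼]┃  ┃    
          ┠──────────┃  Priority:   [M▼]┃──┨    
          ┃ ......═..┃  Address:    [  ]┃. ┃    
          ┃ ......═..┃                  ┃. ┃    
          ┃ ......═..┗━━━━━━━━━━━━━━━━━━┛. ┃    
          ┃ ......═....................... ┃    
          ┃ ......═~.~.................... ┃    
          ┃ ......═.~~.....@.............. ┃    
          ┃ ......═..~.......♣............ ┃    


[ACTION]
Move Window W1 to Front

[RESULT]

                                                
                                                
                                                
                                                
                                                
                     ┏━━━━━━━━━━━━━━━━━━┓       
                     ┃ FormWidget       ┃       
                     ┠──────────────────┨       
                     ┃> Public:     [ ] ┃       
                     ┃  Plan:       (●) ┃       
          ┏━━━━━━━━━━━━━━━━━━━━━━━━━━━━━━━━┓    
          ┃ MapNavigator                   ┃    
          ┠────────────────────────────────┨    
          ┃ ......═....................... ┃    
          ┃ ......═............♣..♣♣...... ┃    
          ┃ ......═.............♣♣♣....... ┃    
          ┃ ......═....................... ┃    
          ┃ ......═~.~.................... ┃    
          ┃ ......═.~~.....@.............. ┃    
          ┃ ......═..~.......♣............ ┃    


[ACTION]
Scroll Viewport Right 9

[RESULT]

                                                
                                                
                                                
                                                
                                                
                    ┏━━━━━━━━━━━━━━━━━━┓        
                    ┃ FormWidget       ┃        
                    ┠──────────────────┨        
                    ┃> Public:     [ ] ┃        
                    ┃  Plan:       (●) ┃        
         ┏━━━━━━━━━━━━━━━━━━━━━━━━━━━━━━━━┓     
         ┃ MapNavigator                   ┃     
         ┠────────────────────────────────┨     
         ┃ ......═....................... ┃     
         ┃ ......═............♣..♣♣...... ┃     
         ┃ ......═.............♣♣♣....... ┃     
         ┃ ......═....................... ┃     
         ┃ ......═~.~.................... ┃     
         ┃ ......═.~~.....@.............. ┃     
         ┃ ......═..~.......♣............ ┃     


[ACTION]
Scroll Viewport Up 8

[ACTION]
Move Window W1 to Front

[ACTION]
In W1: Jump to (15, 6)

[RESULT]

                                                
                                                
                                                
                                                
                                                
                    ┏━━━━━━━━━━━━━━━━━━┓        
                    ┃ FormWidget       ┃        
                    ┠──────────────────┨        
                    ┃> Public:     [ ] ┃        
                    ┃  Plan:       (●) ┃        
         ┏━━━━━━━━━━━━━━━━━━━━━━━━━━━━━━━━┓     
         ┃ MapNavigator                   ┃     
         ┠────────────────────────────────┨     
         ┃ ♣.♣........................... ┃     
         ┃ .............................. ┃     
         ┃ ══════════════════════.══.═... ┃     
         ┃ ......═....................... ┃     
         ┃ ......═....................... ┃     
         ┃ ......═........@...♣..♣♣...... ┃     
         ┃ ......═.............♣♣♣....... ┃     
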